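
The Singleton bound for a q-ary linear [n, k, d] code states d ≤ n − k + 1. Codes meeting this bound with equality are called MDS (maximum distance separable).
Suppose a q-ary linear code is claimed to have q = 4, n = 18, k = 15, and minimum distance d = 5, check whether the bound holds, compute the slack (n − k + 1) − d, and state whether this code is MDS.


Singleton RHS = n − k + 1 = 4, slack = -1, bound violated (no such code; not MDS).

Singleton bound: d ≤ n − k + 1.
Here n = 18, k = 15, so n − k + 1 = 4.
Given d = 5, check d ≤ 4: NO.
Slack = (n − k + 1) − d = -1.
The slack is negative: d = 5 exceeds n − k + 1 = 4 by 1, so the Singleton bound is violated and no linear [18, 15, 5]_4 code can exist. In particular it is not MDS (MDS requires d = n − k + 1 exactly).
Description: the claimed parameters are [18, 15, 5]_4; such a code would be impossible (violates the Singleton bound).


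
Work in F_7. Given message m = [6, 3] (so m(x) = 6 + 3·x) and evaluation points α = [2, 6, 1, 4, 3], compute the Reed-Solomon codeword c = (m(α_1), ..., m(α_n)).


c = [5, 3, 2, 4, 1]

Message polynomial: m(x) = 6 + 3·x (mod 7).
For each evaluation point α_i, compute m(α_i) mod 7:
  α_1 = 2: Horner steps 3 → 5, so m(2) = 5.
  α_2 = 6: Horner steps 3 → 3, so m(6) = 3.
  α_3 = 1: Horner steps 3 → 2, so m(1) = 2.
  α_4 = 4: Horner steps 3 → 4, so m(4) = 4.
  α_5 = 3: Horner steps 3 → 1, so m(3) = 1.
Codeword c = [5, 3, 2, 4, 1] ∈ F_7^5.


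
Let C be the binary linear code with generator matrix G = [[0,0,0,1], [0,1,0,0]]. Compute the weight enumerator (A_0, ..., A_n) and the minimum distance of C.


Weight distribution: A_0 = 1, A_1 = 2, A_2 = 1. Minimum distance d = 1.

Enumerate all 2^2 = 4 messages m ∈ F_2^2.
For each, compute codeword c = mG in F_2^4, then tally its weight.
  m = 00 → c = 0000, weight = 0.
  m = 10 → c = 0001, weight = 1.
  m = 01 → c = 0100, weight = 1.
  m = 11 → c = 0101, weight = 2.
Tally weights:
  weight 0: 1 codewords.
  weight 1: 2 codewords.
  weight 2: 1 codewords.
Minimum distance d = smallest w > 0 with A_w > 0 = 1.
Sanity: Σ A_w = 4 = 2^2 = 4 ✓.


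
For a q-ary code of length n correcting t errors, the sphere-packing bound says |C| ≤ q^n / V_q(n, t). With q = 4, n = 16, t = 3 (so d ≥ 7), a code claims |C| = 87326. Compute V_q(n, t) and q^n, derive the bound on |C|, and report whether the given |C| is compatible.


V_q(n, t) = 16249, q^n = 4294967296, Hamming bound = 264321, |C| = 87326 ≤ bound (satisfied).

Step 1: Compute V_q(n, t) = Σ_{j=0}^3 C(n, j) (q−1)^j.
  j = 0: C(16,0)·(3)^0 = 1·1 = 1.
  j = 1: C(16,1)·(3)^1 = 16·3 = 48.
  j = 2: C(16,2)·(3)^2 = 120·9 = 1080.
  j = 3: C(16,3)·(3)^3 = 560·27 = 15120.
  V_q(n, t) = 1 + 48 + 1080 + 15120 = 16249.
Step 2: q^n = 4^16 = 4294967296.
Step 3: Hamming bound ⌊q^n / V_q(n,t)⌋ = ⌊4294967296/16249⌋ = 264321.
Step 4: Compare |C| = 87326 to 264321: satisfied.
The claimed |C| lies below the Hamming bound.


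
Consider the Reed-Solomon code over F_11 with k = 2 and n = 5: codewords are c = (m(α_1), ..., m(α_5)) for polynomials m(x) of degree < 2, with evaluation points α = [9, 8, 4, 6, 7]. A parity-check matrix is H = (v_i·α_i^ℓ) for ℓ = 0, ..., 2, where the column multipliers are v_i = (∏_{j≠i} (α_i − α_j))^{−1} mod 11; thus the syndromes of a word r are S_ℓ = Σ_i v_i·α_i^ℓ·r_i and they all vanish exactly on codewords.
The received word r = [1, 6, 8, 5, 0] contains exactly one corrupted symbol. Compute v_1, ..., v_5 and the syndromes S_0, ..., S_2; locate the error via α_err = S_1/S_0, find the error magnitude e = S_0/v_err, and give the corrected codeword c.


S = (7, 6, 2), error at position 3, error magnitude e = 4, c = [1, 6, 4, 5, 0].

Step 1: column multipliers v_i = (∏_{j≠i}(α_i − α_j))^{−1} mod 11.
  i = 1 (α = 9): (9−8)(9−4)(9−6)(9−7) = 1·5·3·2 = 30 ≡ 8, so v_1 = 8^{−1} = 7 (mod 11).
  i = 2 (α = 8): (8−9)(8−4)(8−6)(8−7) = (−1)·4·2·1 = −8 ≡ 3, so v_2 = 3^{−1} = 4 (mod 11).
  i = 3 (α = 4): (4−9)(4−8)(4−6)(4−7) = (−5)·(−4)·(−2)·(−3) = 120 ≡ 10, so v_3 = 10^{−1} = 10 (mod 11).
  i = 4 (α = 6): (6−9)(6−8)(6−4)(6−7) = (−3)·(−2)·2·(−1) = −12 ≡ 10, so v_4 = 10^{−1} = 10 (mod 11).
  i = 5 (α = 7): (7−9)(7−8)(7−4)(7−6) = (−2)·(−1)·3·1 = 6 ≡ 6, so v_5 = 6^{−1} = 2 (mod 11).
  v = [7, 4, 10, 10, 2].
Step 2: syndromes of r = [1, 6, 8, 5, 0] (all sums mod 11).
  S_0 = Σ v_i r_i = 7·1 + 4·6 + 10·8 + 10·5 + 2·0 = 161 ≡ 7.
  S_1 = Σ v_i α_i r_i = 7·9·1 + 4·8·6 + 10·4·8 + 10·6·5 + 2·7·0 = 875 ≡ 6.
  α_i^2 mod 11 = [4, 9, 5, 3, 5].
  S_2 = Σ v_i α_i^2 r_i = 7·4·1 + 4·9·6 + 10·5·8 + 10·3·5 + 2·5·0 = 794 ≡ 2.
  S = (7, 6, 2) ≠ 0, so r is not a codeword (an error is present).
Step 3: locate the error. For a single error e at position i, S_ℓ = v_i·e·α_i^ℓ, so α_err = S_1/S_0.
  S_0^{−1} = 7^{−1} = 8 (mod 11), so α_err = 6·8 = 48 ≡ 4 = α_3. Error position i = 3.
  Consistency check: S_2/S_1 = 2·2 = 4 ≡ 4 = α_err ✓ (single-error assumption holds).
Step 4: error magnitude e = S_0/v_3 = S_0·∏_{j≠3}(α_3 − α_j) = 7·10 = 70 ≡ 4 (mod 11).
Step 5: correct position 3: c_3 = r_3 − e = 8 − 4 ≡ 4 (mod 11). Hence c = [1, 6, 4, 5, 0].
  Check: interpolating c through the α_i gives m(x) = 2 + 6·x (degree < 2) with m(α_i) = c_i for every i, so c is indeed a codeword.


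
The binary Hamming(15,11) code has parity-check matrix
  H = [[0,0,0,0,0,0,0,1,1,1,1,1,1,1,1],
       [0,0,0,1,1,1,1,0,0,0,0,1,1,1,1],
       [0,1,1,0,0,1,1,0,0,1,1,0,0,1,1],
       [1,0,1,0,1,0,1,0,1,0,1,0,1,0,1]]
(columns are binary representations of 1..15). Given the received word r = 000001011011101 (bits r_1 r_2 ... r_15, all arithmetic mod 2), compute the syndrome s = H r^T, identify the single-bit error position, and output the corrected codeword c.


s = (0, 0, 1, 0)^T, error position = 2, corrected codeword c = 010001011011101

Compute s = H r^T mod 2 one row at a time:
  s_1 = 1 + 1 + 0 + 1 + 1 + 1 + 0 + 1 = 6 ≡ 0 (mod 2).
  s_2 = 0 + 0 + 1 + 0 + 1 + 1 + 0 + 1 = 4 ≡ 0 (mod 2).
  s_3 = 0 + 0 + 1 + 0 + 0 + 1 + 0 + 1 = 3 ≡ 1 (mod 2).
  s_4 = 0 + 0 + 0 + 0 + 1 + 1 + 1 + 1 = 4 ≡ 0 (mod 2).
s = (0, 0, 1, 0)^T — this equals column 2 of H (binary 0010), so error is at position 2.
Correct: flip bit 2 of r = 000001011011101 to get c = 010001011011101.


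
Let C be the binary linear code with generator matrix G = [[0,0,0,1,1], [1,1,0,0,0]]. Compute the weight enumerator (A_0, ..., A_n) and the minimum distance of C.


Weight distribution: A_0 = 1, A_2 = 2, A_4 = 1. Minimum distance d = 2.

Enumerate all 2^2 = 4 messages m ∈ F_2^2.
For each, compute codeword c = mG in F_2^5, then tally its weight.
  m = 00 → c = 00000, weight = 0.
  m = 10 → c = 00011, weight = 2.
  m = 01 → c = 11000, weight = 2.
  m = 11 → c = 11011, weight = 4.
Tally weights:
  weight 0: 1 codewords.
  weight 2: 2 codewords.
  weight 4: 1 codewords.
Minimum distance d = smallest w > 0 with A_w > 0 = 2.
Sanity: Σ A_w = 4 = 2^2 = 4 ✓.


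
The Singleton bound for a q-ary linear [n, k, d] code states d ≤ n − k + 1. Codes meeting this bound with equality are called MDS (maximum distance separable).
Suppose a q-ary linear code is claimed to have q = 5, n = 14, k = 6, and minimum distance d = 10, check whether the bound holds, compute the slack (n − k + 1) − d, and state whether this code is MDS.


Singleton RHS = n − k + 1 = 9, slack = -1, bound violated (no such code; not MDS).

Singleton bound: d ≤ n − k + 1.
Here n = 14, k = 6, so n − k + 1 = 9.
Given d = 10, check d ≤ 9: NO.
Slack = (n − k + 1) − d = -1.
The slack is negative: d = 10 exceeds n − k + 1 = 9 by 1, so the Singleton bound is violated and no linear [14, 6, 10]_5 code can exist. In particular it is not MDS (MDS requires d = n − k + 1 exactly).
Description: the claimed parameters are [14, 6, 10]_5; such a code would be impossible (violates the Singleton bound).


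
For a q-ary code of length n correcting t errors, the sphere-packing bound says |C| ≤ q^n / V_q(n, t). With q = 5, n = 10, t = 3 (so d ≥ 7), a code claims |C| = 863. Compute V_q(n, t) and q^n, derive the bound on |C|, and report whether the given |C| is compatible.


V_q(n, t) = 8441, q^n = 9765625, Hamming bound = 1156, |C| = 863 ≤ bound (satisfied).

Step 1: Compute V_q(n, t) = Σ_{j=0}^3 C(n, j) (q−1)^j.
  j = 0: C(10,0)·(4)^0 = 1·1 = 1.
  j = 1: C(10,1)·(4)^1 = 10·4 = 40.
  j = 2: C(10,2)·(4)^2 = 45·16 = 720.
  j = 3: C(10,3)·(4)^3 = 120·64 = 7680.
  V_q(n, t) = 1 + 40 + 720 + 7680 = 8441.
Step 2: q^n = 5^10 = 9765625.
Step 3: Hamming bound ⌊q^n / V_q(n,t)⌋ = ⌊9765625/8441⌋ = 1156.
Step 4: Compare |C| = 863 to 1156: satisfied.
The claimed |C| lies below the Hamming bound.


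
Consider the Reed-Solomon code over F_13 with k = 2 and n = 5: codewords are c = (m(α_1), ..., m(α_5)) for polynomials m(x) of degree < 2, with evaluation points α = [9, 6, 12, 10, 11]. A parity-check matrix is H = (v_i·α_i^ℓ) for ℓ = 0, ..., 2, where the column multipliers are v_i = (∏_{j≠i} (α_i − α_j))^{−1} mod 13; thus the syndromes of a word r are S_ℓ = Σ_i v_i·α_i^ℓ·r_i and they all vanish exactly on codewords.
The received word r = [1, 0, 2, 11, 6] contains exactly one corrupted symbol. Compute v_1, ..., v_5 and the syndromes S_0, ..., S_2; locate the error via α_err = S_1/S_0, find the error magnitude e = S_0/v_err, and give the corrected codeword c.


S = (5, 11, 6), error at position 4, error magnitude e = 1, c = [1, 0, 2, 10, 6].

Step 1: column multipliers v_i = (∏_{j≠i}(α_i − α_j))^{−1} mod 13.
  i = 1 (α = 9): (9−6)(9−12)(9−10)(9−11) = 3·(−3)·(−1)·(−2) = −18 ≡ 8, so v_1 = 8^{−1} = 5 (mod 13).
  i = 2 (α = 6): (6−9)(6−12)(6−10)(6−11) = (−3)·(−6)·(−4)·(−5) = 360 ≡ 9, so v_2 = 9^{−1} = 3 (mod 13).
  i = 3 (α = 12): (12−9)(12−6)(12−10)(12−11) = 3·6·2·1 = 36 ≡ 10, so v_3 = 10^{−1} = 4 (mod 13).
  i = 4 (α = 10): (10−9)(10−6)(10−12)(10−11) = 1·4·(−2)·(−1) = 8 ≡ 8, so v_4 = 8^{−1} = 5 (mod 13).
  i = 5 (α = 11): (11−9)(11−6)(11−12)(11−10) = 2·5·(−1)·1 = −10 ≡ 3, so v_5 = 3^{−1} = 9 (mod 13).
  v = [5, 3, 4, 5, 9].
Step 2: syndromes of r = [1, 0, 2, 11, 6] (all sums mod 13).
  S_0 = Σ v_i r_i = 5·1 + 3·0 + 4·2 + 5·11 + 9·6 = 122 ≡ 5.
  S_1 = Σ v_i α_i r_i = 5·9·1 + 3·6·0 + 4·12·2 + 5·10·11 + 9·11·6 = 1285 ≡ 11.
  α_i^2 mod 13 = [3, 10, 1, 9, 4].
  S_2 = Σ v_i α_i^2 r_i = 5·3·1 + 3·10·0 + 4·1·2 + 5·9·11 + 9·4·6 = 734 ≡ 6.
  S = (5, 11, 6) ≠ 0, so r is not a codeword (an error is present).
Step 3: locate the error. For a single error e at position i, S_ℓ = v_i·e·α_i^ℓ, so α_err = S_1/S_0.
  S_0^{−1} = 5^{−1} = 8 (mod 13), so α_err = 11·8 = 88 ≡ 10 = α_4. Error position i = 4.
  Consistency check: S_2/S_1 = 6·6 = 36 ≡ 10 = α_err ✓ (single-error assumption holds).
Step 4: error magnitude e = S_0/v_4 = S_0·∏_{j≠4}(α_4 − α_j) = 5·8 = 40 ≡ 1 (mod 13).
Step 5: correct position 4: c_4 = r_4 − e = 11 − 1 ≡ 10 (mod 13). Hence c = [1, 0, 2, 10, 6].
  Check: interpolating c through the α_i gives m(x) = 11 + 9·x (degree < 2) with m(α_i) = c_i for every i, so c is indeed a codeword.


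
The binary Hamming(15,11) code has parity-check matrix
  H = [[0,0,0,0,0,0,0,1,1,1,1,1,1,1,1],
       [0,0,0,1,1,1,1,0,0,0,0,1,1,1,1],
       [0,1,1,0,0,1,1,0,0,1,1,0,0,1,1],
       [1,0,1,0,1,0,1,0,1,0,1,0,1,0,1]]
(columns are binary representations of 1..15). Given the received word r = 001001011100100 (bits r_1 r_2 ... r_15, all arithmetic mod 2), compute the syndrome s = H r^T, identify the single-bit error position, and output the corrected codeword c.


s = (0, 0, 1, 1)^T, error position = 3, corrected codeword c = 000001011100100

Compute s = H r^T mod 2 one row at a time:
  s_1 = 1 + 1 + 1 + 0 + 0 + 1 + 0 + 0 = 4 ≡ 0 (mod 2).
  s_2 = 0 + 0 + 1 + 0 + 0 + 1 + 0 + 0 = 2 ≡ 0 (mod 2).
  s_3 = 0 + 1 + 1 + 0 + 1 + 0 + 0 + 0 = 3 ≡ 1 (mod 2).
  s_4 = 0 + 1 + 0 + 0 + 1 + 0 + 1 + 0 = 3 ≡ 1 (mod 2).
s = (0, 0, 1, 1)^T — this equals column 3 of H (binary 0011), so error is at position 3.
Correct: flip bit 3 of r = 001001011100100 to get c = 000001011100100.


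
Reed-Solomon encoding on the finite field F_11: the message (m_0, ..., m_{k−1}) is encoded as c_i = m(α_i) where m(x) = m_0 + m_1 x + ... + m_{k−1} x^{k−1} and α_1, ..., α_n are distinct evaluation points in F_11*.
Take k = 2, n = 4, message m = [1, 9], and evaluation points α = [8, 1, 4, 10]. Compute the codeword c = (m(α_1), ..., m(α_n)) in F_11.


c = [7, 10, 4, 3]

Message polynomial: m(x) = 1 + 9·x (mod 11).
For each evaluation point α_i, compute m(α_i) mod 11:
  α_1 = 8: Horner steps 9 → 7, so m(8) = 7.
  α_2 = 1: Horner steps 9 → 10, so m(1) = 10.
  α_3 = 4: Horner steps 9 → 4, so m(4) = 4.
  α_4 = 10: Horner steps 9 → 3, so m(10) = 3.
Codeword c = [7, 10, 4, 3] ∈ F_11^4.


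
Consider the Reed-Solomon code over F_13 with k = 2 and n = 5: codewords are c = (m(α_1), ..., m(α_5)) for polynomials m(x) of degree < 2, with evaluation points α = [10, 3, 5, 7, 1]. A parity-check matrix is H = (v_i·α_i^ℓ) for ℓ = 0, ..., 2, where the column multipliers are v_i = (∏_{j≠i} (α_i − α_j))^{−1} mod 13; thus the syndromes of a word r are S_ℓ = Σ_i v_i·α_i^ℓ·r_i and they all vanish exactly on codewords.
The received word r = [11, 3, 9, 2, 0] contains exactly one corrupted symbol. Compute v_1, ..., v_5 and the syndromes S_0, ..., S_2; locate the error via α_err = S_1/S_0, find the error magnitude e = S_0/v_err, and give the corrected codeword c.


S = (1, 1, 1), error at position 5, error magnitude e = 3, c = [11, 3, 9, 2, 10].

Step 1: column multipliers v_i = (∏_{j≠i}(α_i − α_j))^{−1} mod 13.
  i = 1 (α = 10): (10−3)(10−5)(10−7)(10−1) = 7·5·3·9 = 945 ≡ 9, so v_1 = 9^{−1} = 3 (mod 13).
  i = 2 (α = 3): (3−10)(3−5)(3−7)(3−1) = (−7)·(−2)·(−4)·2 = −112 ≡ 5, so v_2 = 5^{−1} = 8 (mod 13).
  i = 3 (α = 5): (5−10)(5−3)(5−7)(5−1) = (−5)·2·(−2)·4 = 80 ≡ 2, so v_3 = 2^{−1} = 7 (mod 13).
  i = 4 (α = 7): (7−10)(7−3)(7−5)(7−1) = (−3)·4·2·6 = −144 ≡ 12, so v_4 = 12^{−1} = 12 (mod 13).
  i = 5 (α = 1): (1−10)(1−3)(1−5)(1−7) = (−9)·(−2)·(−4)·(−6) = 432 ≡ 3, so v_5 = 3^{−1} = 9 (mod 13).
  v = [3, 8, 7, 12, 9].
Step 2: syndromes of r = [11, 3, 9, 2, 0] (all sums mod 13).
  S_0 = Σ v_i r_i = 3·11 + 8·3 + 7·9 + 12·2 + 9·0 = 144 ≡ 1.
  S_1 = Σ v_i α_i r_i = 3·10·11 + 8·3·3 + 7·5·9 + 12·7·2 + 9·1·0 = 885 ≡ 1.
  α_i^2 mod 13 = [9, 9, 12, 10, 1].
  S_2 = Σ v_i α_i^2 r_i = 3·9·11 + 8·9·3 + 7·12·9 + 12·10·2 + 9·1·0 = 1509 ≡ 1.
  S = (1, 1, 1) ≠ 0, so r is not a codeword (an error is present).
Step 3: locate the error. For a single error e at position i, S_ℓ = v_i·e·α_i^ℓ, so α_err = S_1/S_0.
  S_0^{−1} = 1^{−1} = 1 (mod 13), so α_err = 1·1 = 1 ≡ 1 = α_5. Error position i = 5.
  Consistency check: S_2/S_1 = 1·1 = 1 ≡ 1 = α_err ✓ (single-error assumption holds).
Step 4: error magnitude e = S_0/v_5 = S_0·∏_{j≠5}(α_5 − α_j) = 1·3 = 3 ≡ 3 (mod 13).
Step 5: correct position 5: c_5 = r_5 − e = 0 − 3 ≡ 10 (mod 13). Hence c = [11, 3, 9, 2, 10].
  Check: interpolating c through the α_i gives m(x) = 7 + 3·x (degree < 2) with m(α_i) = c_i for every i, so c is indeed a codeword.


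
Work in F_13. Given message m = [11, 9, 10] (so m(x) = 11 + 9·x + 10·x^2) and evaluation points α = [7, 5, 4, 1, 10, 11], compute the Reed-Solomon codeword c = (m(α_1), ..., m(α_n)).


c = [5, 7, 12, 4, 9, 7]

Message polynomial: m(x) = 11 + 9·x + 10·x^2 (mod 13).
For each evaluation point α_i, compute m(α_i) mod 13:
  α_1 = 7: Horner steps 10 → 1 → 5, so m(7) = 5.
  α_2 = 5: Horner steps 10 → 7 → 7, so m(5) = 7.
  α_3 = 4: Horner steps 10 → 10 → 12, so m(4) = 12.
  α_4 = 1: Horner steps 10 → 6 → 4, so m(1) = 4.
  α_5 = 10: Horner steps 10 → 5 → 9, so m(10) = 9.
  α_6 = 11: Horner steps 10 → 2 → 7, so m(11) = 7.
Codeword c = [5, 7, 12, 4, 9, 7] ∈ F_13^6.


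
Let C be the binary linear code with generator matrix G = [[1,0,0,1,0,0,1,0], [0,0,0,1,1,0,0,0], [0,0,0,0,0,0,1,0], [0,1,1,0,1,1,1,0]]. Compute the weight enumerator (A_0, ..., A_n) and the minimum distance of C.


Weight distribution: A_0 = 1, A_1 = 1, A_2 = 3, A_3 = 3, A_4 = 3, A_5 = 3, A_6 = 1, A_7 = 1. Minimum distance d = 1.

Enumerate all 2^4 = 16 messages m ∈ F_2^4.
For each, compute codeword c = mG in F_2^8, then tally its weight.
  m = 0000 → c = 00000000, weight = 0.
  m = 1000 → c = 10010010, weight = 3.
  m = 0100 → c = 00011000, weight = 2.
  m = 1100 → c = 10001010, weight = 3.
  m = 0010 → c = 00000010, weight = 1.
  m = 1010 → c = 10010000, weight = 2.
  m = 0110 → c = 00011010, weight = 3.
  m = 1110 → c = 10001000, weight = 2.
  m = 0001 → c = 01101110, weight = 5.
  m = 1001 → c = 11111100, weight = 6.
  m = 0101 → c = 01110110, weight = 5.
  m = 1101 → c = 11100100, weight = 4.
  m = 0011 → c = 01101100, weight = 4.
  m = 1011 → c = 11111110, weight = 7.
  m = 0111 → c = 01110100, weight = 4.
  m = 1111 → c = 11100110, weight = 5.
Tally weights:
  weight 0: 1 codewords.
  weight 1: 1 codewords.
  weight 2: 3 codewords.
  weight 3: 3 codewords.
  weight 4: 3 codewords.
  weight 5: 3 codewords.
  weight 6: 1 codewords.
  weight 7: 1 codewords.
Minimum distance d = smallest w > 0 with A_w > 0 = 1.
Sanity: Σ A_w = 16 = 2^4 = 16 ✓.


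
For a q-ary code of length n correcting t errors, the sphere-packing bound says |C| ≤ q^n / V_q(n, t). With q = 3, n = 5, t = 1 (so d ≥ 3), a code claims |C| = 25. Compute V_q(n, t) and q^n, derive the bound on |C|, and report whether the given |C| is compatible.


V_q(n, t) = 11, q^n = 243, Hamming bound = 22, |C| = 25 > bound (violated).

Step 1: Compute V_q(n, t) = Σ_{j=0}^1 C(n, j) (q−1)^j.
  j = 0: C(5,0)·(2)^0 = 1·1 = 1.
  j = 1: C(5,1)·(2)^1 = 5·2 = 10.
  V_q(n, t) = 1 + 10 = 11.
Step 2: q^n = 3^5 = 243.
Step 3: Hamming bound ⌊q^n / V_q(n,t)⌋ = ⌊243/11⌋ = 22.
Step 4: Compare |C| = 25 to 22: violated.
The claimed |C| lies above the Hamming bound, so no 3-ary code of length 5 with d ≥ 3 can have 25 codewords.


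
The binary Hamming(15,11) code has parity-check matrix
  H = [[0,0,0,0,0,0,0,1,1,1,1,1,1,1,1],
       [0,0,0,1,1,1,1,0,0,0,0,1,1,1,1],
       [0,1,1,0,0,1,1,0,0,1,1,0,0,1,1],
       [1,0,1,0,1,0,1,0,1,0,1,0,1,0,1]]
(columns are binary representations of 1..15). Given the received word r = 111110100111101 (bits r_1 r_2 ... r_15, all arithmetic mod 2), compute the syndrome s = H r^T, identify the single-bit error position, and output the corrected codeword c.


s = (1, 0, 0, 1)^T, error position = 9, corrected codeword c = 111110101111101

Compute s = H r^T mod 2 one row at a time:
  s_1 = 0 + 0 + 1 + 1 + 1 + 1 + 0 + 1 = 5 ≡ 1 (mod 2).
  s_2 = 1 + 1 + 0 + 1 + 1 + 1 + 0 + 1 = 6 ≡ 0 (mod 2).
  s_3 = 1 + 1 + 0 + 1 + 1 + 1 + 0 + 1 = 6 ≡ 0 (mod 2).
  s_4 = 1 + 1 + 1 + 1 + 0 + 1 + 1 + 1 = 7 ≡ 1 (mod 2).
s = (1, 0, 0, 1)^T — this equals column 9 of H (binary 1001), so error is at position 9.
Correct: flip bit 9 of r = 111110100111101 to get c = 111110101111101.


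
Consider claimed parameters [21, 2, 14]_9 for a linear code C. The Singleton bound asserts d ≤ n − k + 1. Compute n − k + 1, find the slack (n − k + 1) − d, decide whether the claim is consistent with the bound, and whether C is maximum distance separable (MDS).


Singleton RHS = n − k + 1 = 20, slack = 6, bound satisfied, not MDS.

Singleton bound: d ≤ n − k + 1.
Here n = 21, k = 2, so n − k + 1 = 20.
Given d = 14, check d ≤ 20: YES.
Slack = (n − k + 1) − d = 6.
The code is NOT MDS (slack = 6 > 0).
Description: the claimed parameters are [21, 2, 14]_9; such a code would be non-MDS.


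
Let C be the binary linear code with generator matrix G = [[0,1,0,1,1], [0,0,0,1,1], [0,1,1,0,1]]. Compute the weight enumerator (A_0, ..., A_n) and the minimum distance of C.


Weight distribution: A_0 = 1, A_1 = 1, A_2 = 3, A_3 = 3. Minimum distance d = 1.

Enumerate all 2^3 = 8 messages m ∈ F_2^3.
For each, compute codeword c = mG in F_2^5, then tally its weight.
  m = 000 → c = 00000, weight = 0.
  m = 100 → c = 01011, weight = 3.
  m = 010 → c = 00011, weight = 2.
  m = 110 → c = 01000, weight = 1.
  m = 001 → c = 01101, weight = 3.
  m = 101 → c = 00110, weight = 2.
  m = 011 → c = 01110, weight = 3.
  m = 111 → c = 00101, weight = 2.
Tally weights:
  weight 0: 1 codewords.
  weight 1: 1 codewords.
  weight 2: 3 codewords.
  weight 3: 3 codewords.
Minimum distance d = smallest w > 0 with A_w > 0 = 1.
Sanity: Σ A_w = 8 = 2^3 = 8 ✓.


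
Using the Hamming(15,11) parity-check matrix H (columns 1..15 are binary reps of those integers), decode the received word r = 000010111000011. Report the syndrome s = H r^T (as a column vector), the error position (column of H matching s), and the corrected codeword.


s = (0, 0, 1, 0)^T, error position = 2, corrected codeword c = 010010111000011

Compute s = H r^T mod 2 one row at a time:
  s_1 = 1 + 1 + 0 + 0 + 0 + 0 + 1 + 1 = 4 ≡ 0 (mod 2).
  s_2 = 0 + 1 + 0 + 1 + 0 + 0 + 1 + 1 = 4 ≡ 0 (mod 2).
  s_3 = 0 + 0 + 0 + 1 + 0 + 0 + 1 + 1 = 3 ≡ 1 (mod 2).
  s_4 = 0 + 0 + 1 + 1 + 1 + 0 + 0 + 1 = 4 ≡ 0 (mod 2).
s = (0, 0, 1, 0)^T — this equals column 2 of H (binary 0010), so error is at position 2.
Correct: flip bit 2 of r = 000010111000011 to get c = 010010111000011.


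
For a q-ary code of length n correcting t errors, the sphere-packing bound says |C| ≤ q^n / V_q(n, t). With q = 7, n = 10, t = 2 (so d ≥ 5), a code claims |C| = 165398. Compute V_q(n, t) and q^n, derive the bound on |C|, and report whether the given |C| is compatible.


V_q(n, t) = 1681, q^n = 282475249, Hamming bound = 168040, |C| = 165398 ≤ bound (satisfied).

Step 1: Compute V_q(n, t) = Σ_{j=0}^2 C(n, j) (q−1)^j.
  j = 0: C(10,0)·(6)^0 = 1·1 = 1.
  j = 1: C(10,1)·(6)^1 = 10·6 = 60.
  j = 2: C(10,2)·(6)^2 = 45·36 = 1620.
  V_q(n, t) = 1 + 60 + 1620 = 1681.
Step 2: q^n = 7^10 = 282475249.
Step 3: Hamming bound ⌊q^n / V_q(n,t)⌋ = ⌊282475249/1681⌋ = 168040.
Step 4: Compare |C| = 165398 to 168040: satisfied.
The claimed |C| lies below the Hamming bound.


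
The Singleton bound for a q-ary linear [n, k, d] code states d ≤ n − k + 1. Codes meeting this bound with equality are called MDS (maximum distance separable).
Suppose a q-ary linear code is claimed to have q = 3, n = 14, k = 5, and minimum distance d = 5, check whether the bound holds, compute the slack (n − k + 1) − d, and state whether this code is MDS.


Singleton RHS = n − k + 1 = 10, slack = 5, bound satisfied, not MDS.

Singleton bound: d ≤ n − k + 1.
Here n = 14, k = 5, so n − k + 1 = 10.
Given d = 5, check d ≤ 10: YES.
Slack = (n − k + 1) − d = 5.
The code is NOT MDS (slack = 5 > 0).
Description: the claimed parameters are [14, 5, 5]_3; such a code would be non-MDS.


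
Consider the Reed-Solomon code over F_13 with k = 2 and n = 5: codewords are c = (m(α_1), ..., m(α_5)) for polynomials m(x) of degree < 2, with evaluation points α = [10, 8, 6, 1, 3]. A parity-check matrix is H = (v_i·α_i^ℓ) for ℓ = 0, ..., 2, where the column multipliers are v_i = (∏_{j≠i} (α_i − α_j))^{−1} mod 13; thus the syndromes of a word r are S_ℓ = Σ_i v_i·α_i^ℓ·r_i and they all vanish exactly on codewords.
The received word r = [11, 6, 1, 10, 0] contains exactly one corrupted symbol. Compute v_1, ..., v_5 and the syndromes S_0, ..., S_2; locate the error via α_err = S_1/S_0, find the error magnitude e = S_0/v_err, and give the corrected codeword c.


S = (9, 9, 9), error at position 4, error magnitude e = 2, c = [11, 6, 1, 8, 0].

Step 1: column multipliers v_i = (∏_{j≠i}(α_i − α_j))^{−1} mod 13.
  i = 1 (α = 10): (10−8)(10−6)(10−1)(10−3) = 2·4·9·7 = 504 ≡ 10, so v_1 = 10^{−1} = 4 (mod 13).
  i = 2 (α = 8): (8−10)(8−6)(8−1)(8−3) = (−2)·2·7·5 = −140 ≡ 3, so v_2 = 3^{−1} = 9 (mod 13).
  i = 3 (α = 6): (6−10)(6−8)(6−1)(6−3) = (−4)·(−2)·5·3 = 120 ≡ 3, so v_3 = 3^{−1} = 9 (mod 13).
  i = 4 (α = 1): (1−10)(1−8)(1−6)(1−3) = (−9)·(−7)·(−5)·(−2) = 630 ≡ 6, so v_4 = 6^{−1} = 11 (mod 13).
  i = 5 (α = 3): (3−10)(3−8)(3−6)(3−1) = (−7)·(−5)·(−3)·2 = −210 ≡ 11, so v_5 = 11^{−1} = 6 (mod 13).
  v = [4, 9, 9, 11, 6].
Step 2: syndromes of r = [11, 6, 1, 10, 0] (all sums mod 13).
  S_0 = Σ v_i r_i = 4·11 + 9·6 + 9·1 + 11·10 + 6·0 = 217 ≡ 9.
  S_1 = Σ v_i α_i r_i = 4·10·11 + 9·8·6 + 9·6·1 + 11·1·10 + 6·3·0 = 1036 ≡ 9.
  α_i^2 mod 13 = [9, 12, 10, 1, 9].
  S_2 = Σ v_i α_i^2 r_i = 4·9·11 + 9·12·6 + 9·10·1 + 11·1·10 + 6·9·0 = 1244 ≡ 9.
  S = (9, 9, 9) ≠ 0, so r is not a codeword (an error is present).
Step 3: locate the error. For a single error e at position i, S_ℓ = v_i·e·α_i^ℓ, so α_err = S_1/S_0.
  S_0^{−1} = 9^{−1} = 3 (mod 13), so α_err = 9·3 = 27 ≡ 1 = α_4. Error position i = 4.
  Consistency check: S_2/S_1 = 9·3 = 27 ≡ 1 = α_err ✓ (single-error assumption holds).
Step 4: error magnitude e = S_0/v_4 = S_0·∏_{j≠4}(α_4 − α_j) = 9·6 = 54 ≡ 2 (mod 13).
Step 5: correct position 4: c_4 = r_4 − e = 10 − 2 ≡ 8 (mod 13). Hence c = [11, 6, 1, 8, 0].
  Check: interpolating c through the α_i gives m(x) = 12 + 9·x (degree < 2) with m(α_i) = c_i for every i, so c is indeed a codeword.


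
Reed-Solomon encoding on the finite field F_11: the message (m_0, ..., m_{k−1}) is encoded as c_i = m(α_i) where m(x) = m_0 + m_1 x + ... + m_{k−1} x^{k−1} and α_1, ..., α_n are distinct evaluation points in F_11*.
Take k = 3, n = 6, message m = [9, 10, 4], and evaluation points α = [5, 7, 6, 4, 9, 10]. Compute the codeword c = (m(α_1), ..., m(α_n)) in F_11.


c = [5, 0, 4, 3, 5, 3]

Message polynomial: m(x) = 9 + 10·x + 4·x^2 (mod 11).
For each evaluation point α_i, compute m(α_i) mod 11:
  α_1 = 5: Horner steps 4 → 8 → 5, so m(5) = 5.
  α_2 = 7: Horner steps 4 → 5 → 0, so m(7) = 0.
  α_3 = 6: Horner steps 4 → 1 → 4, so m(6) = 4.
  α_4 = 4: Horner steps 4 → 4 → 3, so m(4) = 3.
  α_5 = 9: Horner steps 4 → 2 → 5, so m(9) = 5.
  α_6 = 10: Horner steps 4 → 6 → 3, so m(10) = 3.
Codeword c = [5, 0, 4, 3, 5, 3] ∈ F_11^6.


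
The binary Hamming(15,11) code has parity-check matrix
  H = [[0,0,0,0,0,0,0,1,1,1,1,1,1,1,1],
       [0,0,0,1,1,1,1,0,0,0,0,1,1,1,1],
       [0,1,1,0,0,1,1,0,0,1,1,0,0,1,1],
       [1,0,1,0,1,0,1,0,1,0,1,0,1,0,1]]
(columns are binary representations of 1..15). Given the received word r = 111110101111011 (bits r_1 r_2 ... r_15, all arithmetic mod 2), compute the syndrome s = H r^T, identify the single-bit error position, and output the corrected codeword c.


s = (0, 0, 1, 1)^T, error position = 3, corrected codeword c = 110110101111011

Compute s = H r^T mod 2 one row at a time:
  s_1 = 0 + 1 + 1 + 1 + 1 + 0 + 1 + 1 = 6 ≡ 0 (mod 2).
  s_2 = 1 + 1 + 0 + 1 + 1 + 0 + 1 + 1 = 6 ≡ 0 (mod 2).
  s_3 = 1 + 1 + 0 + 1 + 1 + 1 + 1 + 1 = 7 ≡ 1 (mod 2).
  s_4 = 1 + 1 + 1 + 1 + 1 + 1 + 0 + 1 = 7 ≡ 1 (mod 2).
s = (0, 0, 1, 1)^T — this equals column 3 of H (binary 0011), so error is at position 3.
Correct: flip bit 3 of r = 111110101111011 to get c = 110110101111011.


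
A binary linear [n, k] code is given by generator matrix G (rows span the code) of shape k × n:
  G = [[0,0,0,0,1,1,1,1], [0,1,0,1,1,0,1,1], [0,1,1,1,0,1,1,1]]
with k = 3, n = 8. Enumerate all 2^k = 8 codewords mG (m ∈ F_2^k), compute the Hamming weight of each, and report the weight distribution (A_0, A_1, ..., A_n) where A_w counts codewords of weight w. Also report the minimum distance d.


Weight distribution: A_0 = 1, A_3 = 3, A_4 = 2, A_5 = 1, A_6 = 1. Minimum distance d = 3.

Enumerate all 2^3 = 8 messages m ∈ F_2^3.
For each, compute codeword c = mG in F_2^8, then tally its weight.
  m = 000 → c = 00000000, weight = 0.
  m = 100 → c = 00001111, weight = 4.
  m = 010 → c = 01011011, weight = 5.
  m = 110 → c = 01010100, weight = 3.
  m = 001 → c = 01110111, weight = 6.
  m = 101 → c = 01111000, weight = 4.
  m = 011 → c = 00101100, weight = 3.
  m = 111 → c = 00100011, weight = 3.
Tally weights:
  weight 0: 1 codewords.
  weight 3: 3 codewords.
  weight 4: 2 codewords.
  weight 5: 1 codewords.
  weight 6: 1 codewords.
Minimum distance d = smallest w > 0 with A_w > 0 = 3.
Sanity: Σ A_w = 8 = 2^3 = 8 ✓.


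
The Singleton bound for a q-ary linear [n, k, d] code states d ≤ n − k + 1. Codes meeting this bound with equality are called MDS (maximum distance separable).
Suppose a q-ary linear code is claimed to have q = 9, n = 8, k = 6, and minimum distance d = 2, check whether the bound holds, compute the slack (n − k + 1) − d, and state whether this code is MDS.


Singleton RHS = n − k + 1 = 3, slack = 1, bound satisfied, not MDS.

Singleton bound: d ≤ n − k + 1.
Here n = 8, k = 6, so n − k + 1 = 3.
Given d = 2, check d ≤ 3: YES.
Slack = (n − k + 1) − d = 1.
The code is NOT MDS (slack = 1 > 0).
Description: the claimed parameters are [8, 6, 2]_9; such a code would be non-MDS.


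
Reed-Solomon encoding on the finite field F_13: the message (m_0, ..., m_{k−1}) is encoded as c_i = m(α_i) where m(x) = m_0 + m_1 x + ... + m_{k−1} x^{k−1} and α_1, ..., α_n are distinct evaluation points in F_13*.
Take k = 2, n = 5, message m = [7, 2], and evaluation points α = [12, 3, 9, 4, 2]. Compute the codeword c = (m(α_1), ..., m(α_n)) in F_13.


c = [5, 0, 12, 2, 11]

Message polynomial: m(x) = 7 + 2·x (mod 13).
For each evaluation point α_i, compute m(α_i) mod 13:
  α_1 = 12: Horner steps 2 → 5, so m(12) = 5.
  α_2 = 3: Horner steps 2 → 0, so m(3) = 0.
  α_3 = 9: Horner steps 2 → 12, so m(9) = 12.
  α_4 = 4: Horner steps 2 → 2, so m(4) = 2.
  α_5 = 2: Horner steps 2 → 11, so m(2) = 11.
Codeword c = [5, 0, 12, 2, 11] ∈ F_13^5.


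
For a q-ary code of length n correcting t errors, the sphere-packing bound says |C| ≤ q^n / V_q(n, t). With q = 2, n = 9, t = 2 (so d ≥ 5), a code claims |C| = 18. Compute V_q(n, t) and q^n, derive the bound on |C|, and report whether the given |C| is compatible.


V_q(n, t) = 46, q^n = 512, Hamming bound = 11, |C| = 18 > bound (violated).

Step 1: Compute V_q(n, t) = Σ_{j=0}^2 C(n, j) (q−1)^j.
  j = 0: C(9,0)·(1)^0 = 1·1 = 1.
  j = 1: C(9,1)·(1)^1 = 9·1 = 9.
  j = 2: C(9,2)·(1)^2 = 36·1 = 36.
  V_q(n, t) = 1 + 9 + 36 = 46.
Step 2: q^n = 2^9 = 512.
Step 3: Hamming bound ⌊q^n / V_q(n,t)⌋ = ⌊512/46⌋ = 11.
Step 4: Compare |C| = 18 to 11: violated.
The claimed |C| lies above the Hamming bound, so no 2-ary code of length 9 with d ≥ 5 can have 18 codewords.


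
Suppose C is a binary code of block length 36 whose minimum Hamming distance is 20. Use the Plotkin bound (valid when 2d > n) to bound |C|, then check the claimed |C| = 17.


Plotkin bound M ≤ 10; given |C| = 17 > bound (violated).

Check applicability: 2d = 40, n = 36.
2d − n = 4 > 0, so Plotkin applies.
Compute d/(2d−n) = 20/4 ≈ 5.0000.
⌊d/(2d−n)⌋ = 5.
Plotkin bound: M ≤ 2·5 = 10.
Given |C| = 17, check: VIOLATED.
This |C| is above the Plotkin bound, so no binary code with n = 36, d = 20 and 17 codewords exists.


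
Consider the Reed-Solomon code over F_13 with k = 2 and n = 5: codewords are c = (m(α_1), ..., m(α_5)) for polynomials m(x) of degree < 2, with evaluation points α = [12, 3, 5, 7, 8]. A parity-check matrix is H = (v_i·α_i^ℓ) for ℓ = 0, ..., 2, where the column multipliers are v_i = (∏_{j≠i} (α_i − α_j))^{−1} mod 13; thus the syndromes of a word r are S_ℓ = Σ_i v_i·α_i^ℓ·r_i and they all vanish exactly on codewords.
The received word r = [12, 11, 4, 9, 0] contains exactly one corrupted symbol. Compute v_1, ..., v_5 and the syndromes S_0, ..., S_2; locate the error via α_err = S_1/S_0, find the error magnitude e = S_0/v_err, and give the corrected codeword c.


S = (12, 6, 3), error at position 4, error magnitude e = 12, c = [12, 11, 4, 10, 0].

Step 1: column multipliers v_i = (∏_{j≠i}(α_i − α_j))^{−1} mod 13.
  i = 1 (α = 12): (12−3)(12−5)(12−7)(12−8) = 9·7·5·4 = 1260 ≡ 12, so v_1 = 12^{−1} = 12 (mod 13).
  i = 2 (α = 3): (3−12)(3−5)(3−7)(3−8) = (−9)·(−2)·(−4)·(−5) = 360 ≡ 9, so v_2 = 9^{−1} = 3 (mod 13).
  i = 3 (α = 5): (5−12)(5−3)(5−7)(5−8) = (−7)·2·(−2)·(−3) = −84 ≡ 7, so v_3 = 7^{−1} = 2 (mod 13).
  i = 4 (α = 7): (7−12)(7−3)(7−5)(7−8) = (−5)·4·2·(−1) = 40 ≡ 1, so v_4 = 1^{−1} = 1 (mod 13).
  i = 5 (α = 8): (8−12)(8−3)(8−5)(8−7) = (−4)·5·3·1 = −60 ≡ 5, so v_5 = 5^{−1} = 8 (mod 13).
  v = [12, 3, 2, 1, 8].
Step 2: syndromes of r = [12, 11, 4, 9, 0] (all sums mod 13).
  S_0 = Σ v_i r_i = 12·12 + 3·11 + 2·4 + 1·9 + 8·0 = 194 ≡ 12.
  S_1 = Σ v_i α_i r_i = 12·12·12 + 3·3·11 + 2·5·4 + 1·7·9 + 8·8·0 = 1930 ≡ 6.
  α_i^2 mod 13 = [1, 9, 12, 10, 12].
  S_2 = Σ v_i α_i^2 r_i = 12·1·12 + 3·9·11 + 2·12·4 + 1·10·9 + 8·12·0 = 627 ≡ 3.
  S = (12, 6, 3) ≠ 0, so r is not a codeword (an error is present).
Step 3: locate the error. For a single error e at position i, S_ℓ = v_i·e·α_i^ℓ, so α_err = S_1/S_0.
  S_0^{−1} = 12^{−1} = 12 (mod 13), so α_err = 6·12 = 72 ≡ 7 = α_4. Error position i = 4.
  Consistency check: S_2/S_1 = 3·11 = 33 ≡ 7 = α_err ✓ (single-error assumption holds).
Step 4: error magnitude e = S_0/v_4 = S_0·∏_{j≠4}(α_4 − α_j) = 12·1 = 12 ≡ 12 (mod 13).
Step 5: correct position 4: c_4 = r_4 − e = 9 − 12 ≡ 10 (mod 13). Hence c = [12, 11, 4, 10, 0].
  Check: interpolating c through the α_i gives m(x) = 2 + 3·x (degree < 2) with m(α_i) = c_i for every i, so c is indeed a codeword.


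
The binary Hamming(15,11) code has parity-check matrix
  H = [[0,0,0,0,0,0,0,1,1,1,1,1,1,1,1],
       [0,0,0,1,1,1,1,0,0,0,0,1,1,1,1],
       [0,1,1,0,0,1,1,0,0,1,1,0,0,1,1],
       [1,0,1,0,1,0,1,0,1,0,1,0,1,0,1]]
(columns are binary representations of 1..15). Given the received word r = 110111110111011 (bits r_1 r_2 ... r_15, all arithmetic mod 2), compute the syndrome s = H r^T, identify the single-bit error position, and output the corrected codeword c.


s = (0, 1, 1, 1)^T, error position = 7, corrected codeword c = 110111010111011

Compute s = H r^T mod 2 one row at a time:
  s_1 = 1 + 0 + 1 + 1 + 1 + 0 + 1 + 1 = 6 ≡ 0 (mod 2).
  s_2 = 1 + 1 + 1 + 1 + 1 + 0 + 1 + 1 = 7 ≡ 1 (mod 2).
  s_3 = 1 + 0 + 1 + 1 + 1 + 1 + 1 + 1 = 7 ≡ 1 (mod 2).
  s_4 = 1 + 0 + 1 + 1 + 0 + 1 + 0 + 1 = 5 ≡ 1 (mod 2).
s = (0, 1, 1, 1)^T — this equals column 7 of H (binary 0111), so error is at position 7.
Correct: flip bit 7 of r = 110111110111011 to get c = 110111010111011.


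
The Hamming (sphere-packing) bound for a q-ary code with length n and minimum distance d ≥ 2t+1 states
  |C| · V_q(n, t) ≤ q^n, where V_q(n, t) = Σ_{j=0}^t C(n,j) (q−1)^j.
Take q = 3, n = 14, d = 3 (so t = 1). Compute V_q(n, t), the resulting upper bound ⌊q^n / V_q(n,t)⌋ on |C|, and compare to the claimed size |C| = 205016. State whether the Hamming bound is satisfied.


V_q(n, t) = 29, q^n = 4782969, Hamming bound = 164929, |C| = 205016 > bound (violated).

Step 1: Compute V_q(n, t) = Σ_{j=0}^1 C(n, j) (q−1)^j.
  j = 0: C(14,0)·(2)^0 = 1·1 = 1.
  j = 1: C(14,1)·(2)^1 = 14·2 = 28.
  V_q(n, t) = 1 + 28 = 29.
Step 2: q^n = 3^14 = 4782969.
Step 3: Hamming bound ⌊q^n / V_q(n,t)⌋ = ⌊4782969/29⌋ = 164929.
Step 4: Compare |C| = 205016 to 164929: violated.
The claimed |C| lies above the Hamming bound, so no 3-ary code of length 14 with d ≥ 3 can have 205016 codewords.


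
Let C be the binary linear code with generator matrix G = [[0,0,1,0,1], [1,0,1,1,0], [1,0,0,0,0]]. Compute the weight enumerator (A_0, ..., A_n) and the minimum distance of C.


Weight distribution: A_0 = 1, A_1 = 1, A_2 = 3, A_3 = 3. Minimum distance d = 1.

Enumerate all 2^3 = 8 messages m ∈ F_2^3.
For each, compute codeword c = mG in F_2^5, then tally its weight.
  m = 000 → c = 00000, weight = 0.
  m = 100 → c = 00101, weight = 2.
  m = 010 → c = 10110, weight = 3.
  m = 110 → c = 10011, weight = 3.
  m = 001 → c = 10000, weight = 1.
  m = 101 → c = 10101, weight = 3.
  m = 011 → c = 00110, weight = 2.
  m = 111 → c = 00011, weight = 2.
Tally weights:
  weight 0: 1 codewords.
  weight 1: 1 codewords.
  weight 2: 3 codewords.
  weight 3: 3 codewords.
Minimum distance d = smallest w > 0 with A_w > 0 = 1.
Sanity: Σ A_w = 8 = 2^3 = 8 ✓.


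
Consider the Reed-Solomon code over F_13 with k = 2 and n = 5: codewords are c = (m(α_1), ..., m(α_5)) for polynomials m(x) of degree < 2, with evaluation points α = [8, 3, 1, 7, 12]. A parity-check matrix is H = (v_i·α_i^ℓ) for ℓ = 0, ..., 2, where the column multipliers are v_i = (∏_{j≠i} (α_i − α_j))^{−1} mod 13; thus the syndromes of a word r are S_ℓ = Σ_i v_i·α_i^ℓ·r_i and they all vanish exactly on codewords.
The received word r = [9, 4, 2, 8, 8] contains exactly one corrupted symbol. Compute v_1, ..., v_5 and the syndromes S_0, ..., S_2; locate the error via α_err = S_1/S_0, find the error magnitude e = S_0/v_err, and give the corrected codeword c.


S = (2, 11, 2), error at position 5, error magnitude e = 8, c = [9, 4, 2, 8, 0].

Step 1: column multipliers v_i = (∏_{j≠i}(α_i − α_j))^{−1} mod 13.
  i = 1 (α = 8): (8−3)(8−1)(8−7)(8−12) = 5·7·1·(−4) = −140 ≡ 3, so v_1 = 3^{−1} = 9 (mod 13).
  i = 2 (α = 3): (3−8)(3−1)(3−7)(3−12) = (−5)·2·(−4)·(−9) = −360 ≡ 4, so v_2 = 4^{−1} = 10 (mod 13).
  i = 3 (α = 1): (1−8)(1−3)(1−7)(1−12) = (−7)·(−2)·(−6)·(−11) = 924 ≡ 1, so v_3 = 1^{−1} = 1 (mod 13).
  i = 4 (α = 7): (7−8)(7−3)(7−1)(7−12) = (−1)·4·6·(−5) = 120 ≡ 3, so v_4 = 3^{−1} = 9 (mod 13).
  i = 5 (α = 12): (12−8)(12−3)(12−1)(12−7) = 4·9·11·5 = 1980 ≡ 4, so v_5 = 4^{−1} = 10 (mod 13).
  v = [9, 10, 1, 9, 10].
Step 2: syndromes of r = [9, 4, 2, 8, 8] (all sums mod 13).
  S_0 = Σ v_i r_i = 9·9 + 10·4 + 1·2 + 9·8 + 10·8 = 275 ≡ 2.
  S_1 = Σ v_i α_i r_i = 9·8·9 + 10·3·4 + 1·1·2 + 9·7·8 + 10·12·8 = 2234 ≡ 11.
  α_i^2 mod 13 = [12, 9, 1, 10, 1].
  S_2 = Σ v_i α_i^2 r_i = 9·12·9 + 10·9·4 + 1·1·2 + 9·10·8 + 10·1·8 = 2134 ≡ 2.
  S = (2, 11, 2) ≠ 0, so r is not a codeword (an error is present).
Step 3: locate the error. For a single error e at position i, S_ℓ = v_i·e·α_i^ℓ, so α_err = S_1/S_0.
  S_0^{−1} = 2^{−1} = 7 (mod 13), so α_err = 11·7 = 77 ≡ 12 = α_5. Error position i = 5.
  Consistency check: S_2/S_1 = 2·6 = 12 ≡ 12 = α_err ✓ (single-error assumption holds).
Step 4: error magnitude e = S_0/v_5 = S_0·∏_{j≠5}(α_5 − α_j) = 2·4 = 8 ≡ 8 (mod 13).
Step 5: correct position 5: c_5 = r_5 − e = 8 − 8 ≡ 0 (mod 13). Hence c = [9, 4, 2, 8, 0].
  Check: interpolating c through the α_i gives m(x) = 1 + 1·x (degree < 2) with m(α_i) = c_i for every i, so c is indeed a codeword.


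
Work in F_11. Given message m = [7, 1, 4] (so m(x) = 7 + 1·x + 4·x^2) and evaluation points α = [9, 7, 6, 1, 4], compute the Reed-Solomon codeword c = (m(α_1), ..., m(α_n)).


c = [10, 1, 3, 1, 9]

Message polynomial: m(x) = 7 + 1·x + 4·x^2 (mod 11).
For each evaluation point α_i, compute m(α_i) mod 11:
  α_1 = 9: Horner steps 4 → 4 → 10, so m(9) = 10.
  α_2 = 7: Horner steps 4 → 7 → 1, so m(7) = 1.
  α_3 = 6: Horner steps 4 → 3 → 3, so m(6) = 3.
  α_4 = 1: Horner steps 4 → 5 → 1, so m(1) = 1.
  α_5 = 4: Horner steps 4 → 6 → 9, so m(4) = 9.
Codeword c = [10, 1, 3, 1, 9] ∈ F_11^5.


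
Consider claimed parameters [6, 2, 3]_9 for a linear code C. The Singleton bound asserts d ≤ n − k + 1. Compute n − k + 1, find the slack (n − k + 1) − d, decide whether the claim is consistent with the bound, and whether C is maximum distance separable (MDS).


Singleton RHS = n − k + 1 = 5, slack = 2, bound satisfied, not MDS.

Singleton bound: d ≤ n − k + 1.
Here n = 6, k = 2, so n − k + 1 = 5.
Given d = 3, check d ≤ 5: YES.
Slack = (n − k + 1) − d = 2.
The code is NOT MDS (slack = 2 > 0).
Description: the claimed parameters are [6, 2, 3]_9; such a code would be non-MDS.
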